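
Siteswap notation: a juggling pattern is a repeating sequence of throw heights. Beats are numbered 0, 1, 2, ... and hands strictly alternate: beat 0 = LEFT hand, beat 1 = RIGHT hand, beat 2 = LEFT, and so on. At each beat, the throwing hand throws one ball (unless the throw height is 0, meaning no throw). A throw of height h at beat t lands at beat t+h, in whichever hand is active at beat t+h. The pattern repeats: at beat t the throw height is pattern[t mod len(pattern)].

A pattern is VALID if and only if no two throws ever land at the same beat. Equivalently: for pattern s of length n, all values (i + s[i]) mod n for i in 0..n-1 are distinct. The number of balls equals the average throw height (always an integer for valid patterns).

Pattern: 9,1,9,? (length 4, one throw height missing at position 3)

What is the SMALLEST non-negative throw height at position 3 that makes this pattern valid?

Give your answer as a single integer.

Answer: 1

Derivation:
i=0: (0 + 9) mod 4 = 1
i=1: (1 + 1) mod 4 = 2
i=2: (2 + 9) mod 4 = 3
i=3: s[i]=? (unknown)
Known residues: [1, 2, 3]; need a permutation of 0..3, so missing residue r = 0
Need (3 + s) mod 4 = 0; smallest s = (0 - 3) mod 4 = 1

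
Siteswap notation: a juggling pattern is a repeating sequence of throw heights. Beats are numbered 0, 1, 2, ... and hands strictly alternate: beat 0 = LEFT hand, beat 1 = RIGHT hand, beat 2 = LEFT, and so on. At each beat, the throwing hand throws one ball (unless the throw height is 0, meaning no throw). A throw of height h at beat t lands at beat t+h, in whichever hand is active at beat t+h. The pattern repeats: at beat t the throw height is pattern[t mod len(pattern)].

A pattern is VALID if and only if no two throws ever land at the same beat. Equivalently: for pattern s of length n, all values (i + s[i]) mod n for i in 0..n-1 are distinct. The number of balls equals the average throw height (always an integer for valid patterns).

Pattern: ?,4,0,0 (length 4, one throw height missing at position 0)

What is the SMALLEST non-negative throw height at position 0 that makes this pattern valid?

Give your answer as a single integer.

i=0: s[i]=? (unknown)
i=1: (1 + 4) mod 4 = 1
i=2: (2 + 0) mod 4 = 2
i=3: (3 + 0) mod 4 = 3
Known residues: [1, 2, 3]; need a permutation of 0..3, so missing residue r = 0
Need (0 + s) mod 4 = 0; smallest s = (0 - 0) mod 4 = 0

Answer: 0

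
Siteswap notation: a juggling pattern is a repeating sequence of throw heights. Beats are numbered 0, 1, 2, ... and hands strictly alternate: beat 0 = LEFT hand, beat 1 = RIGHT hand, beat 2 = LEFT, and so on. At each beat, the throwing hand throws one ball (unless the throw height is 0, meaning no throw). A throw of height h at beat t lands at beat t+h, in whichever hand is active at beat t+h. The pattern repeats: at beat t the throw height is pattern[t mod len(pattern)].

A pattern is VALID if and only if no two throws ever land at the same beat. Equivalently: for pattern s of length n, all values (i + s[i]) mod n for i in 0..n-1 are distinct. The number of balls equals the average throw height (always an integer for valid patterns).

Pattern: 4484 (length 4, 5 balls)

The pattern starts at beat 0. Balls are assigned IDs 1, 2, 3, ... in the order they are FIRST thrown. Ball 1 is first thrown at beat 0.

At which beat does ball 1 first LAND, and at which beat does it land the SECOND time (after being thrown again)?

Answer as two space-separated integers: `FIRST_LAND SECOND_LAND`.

Answer: 4 8

Derivation:
Beat 0 (L): throw ball1 h=4 -> lands@4:L; in-air after throw: [b1@4:L]
Beat 1 (R): throw ball2 h=4 -> lands@5:R; in-air after throw: [b1@4:L b2@5:R]
Beat 2 (L): throw ball3 h=8 -> lands@10:L; in-air after throw: [b1@4:L b2@5:R b3@10:L]
Beat 3 (R): throw ball4 h=4 -> lands@7:R; in-air after throw: [b1@4:L b2@5:R b4@7:R b3@10:L]
Beat 4 (L): throw ball1 h=4 -> lands@8:L; in-air after throw: [b2@5:R b4@7:R b1@8:L b3@10:L]
Beat 5 (R): throw ball2 h=4 -> lands@9:R; in-air after throw: [b4@7:R b1@8:L b2@9:R b3@10:L]
Beat 6 (L): throw ball5 h=8 -> lands@14:L; in-air after throw: [b4@7:R b1@8:L b2@9:R b3@10:L b5@14:L]
Beat 7 (R): throw ball4 h=4 -> lands@11:R; in-air after throw: [b1@8:L b2@9:R b3@10:L b4@11:R b5@14:L]
Beat 8 (L): throw ball1 h=4 -> lands@12:L; in-air after throw: [b2@9:R b3@10:L b4@11:R b1@12:L b5@14:L]
Ball 1: thrown@0 h=4 -> first land @4; rethrown@4 h=4 -> second land @8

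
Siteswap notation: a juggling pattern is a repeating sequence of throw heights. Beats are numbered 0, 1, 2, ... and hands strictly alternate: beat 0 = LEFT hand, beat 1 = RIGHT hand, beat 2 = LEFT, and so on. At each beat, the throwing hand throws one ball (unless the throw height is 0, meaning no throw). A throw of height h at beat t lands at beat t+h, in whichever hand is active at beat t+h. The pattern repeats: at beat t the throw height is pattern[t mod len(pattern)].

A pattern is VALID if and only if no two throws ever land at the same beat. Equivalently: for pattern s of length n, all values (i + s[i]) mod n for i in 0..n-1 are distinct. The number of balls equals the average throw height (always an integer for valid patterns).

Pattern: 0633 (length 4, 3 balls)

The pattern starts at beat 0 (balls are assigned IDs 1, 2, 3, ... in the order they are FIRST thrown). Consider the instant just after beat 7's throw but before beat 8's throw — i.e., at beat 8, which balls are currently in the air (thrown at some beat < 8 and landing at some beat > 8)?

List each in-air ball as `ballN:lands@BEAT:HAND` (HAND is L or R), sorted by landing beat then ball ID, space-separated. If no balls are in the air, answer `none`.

Answer: ball3:lands@9:R ball1:lands@10:L ball2:lands@11:R

Derivation:
Beat 1 (R): throw ball1 h=6 -> lands@7:R; in-air after throw: [b1@7:R]
Beat 2 (L): throw ball2 h=3 -> lands@5:R; in-air after throw: [b2@5:R b1@7:R]
Beat 3 (R): throw ball3 h=3 -> lands@6:L; in-air after throw: [b2@5:R b3@6:L b1@7:R]
Beat 5 (R): throw ball2 h=6 -> lands@11:R; in-air after throw: [b3@6:L b1@7:R b2@11:R]
Beat 6 (L): throw ball3 h=3 -> lands@9:R; in-air after throw: [b1@7:R b3@9:R b2@11:R]
Beat 7 (R): throw ball1 h=3 -> lands@10:L; in-air after throw: [b3@9:R b1@10:L b2@11:R]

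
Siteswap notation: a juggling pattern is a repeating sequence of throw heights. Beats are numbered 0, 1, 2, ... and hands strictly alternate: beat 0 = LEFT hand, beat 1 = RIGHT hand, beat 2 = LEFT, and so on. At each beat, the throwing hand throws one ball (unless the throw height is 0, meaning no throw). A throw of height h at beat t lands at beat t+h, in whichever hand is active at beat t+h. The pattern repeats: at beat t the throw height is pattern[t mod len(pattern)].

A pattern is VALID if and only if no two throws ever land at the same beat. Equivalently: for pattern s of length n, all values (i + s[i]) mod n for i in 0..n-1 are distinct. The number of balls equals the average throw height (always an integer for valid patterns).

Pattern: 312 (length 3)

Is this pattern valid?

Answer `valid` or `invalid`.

Answer: valid

Derivation:
i=0: (i + s[i]) mod n = (0 + 3) mod 3 = 0
i=1: (i + s[i]) mod n = (1 + 1) mod 3 = 2
i=2: (i + s[i]) mod n = (2 + 2) mod 3 = 1
Residues: [0, 2, 1], distinct: True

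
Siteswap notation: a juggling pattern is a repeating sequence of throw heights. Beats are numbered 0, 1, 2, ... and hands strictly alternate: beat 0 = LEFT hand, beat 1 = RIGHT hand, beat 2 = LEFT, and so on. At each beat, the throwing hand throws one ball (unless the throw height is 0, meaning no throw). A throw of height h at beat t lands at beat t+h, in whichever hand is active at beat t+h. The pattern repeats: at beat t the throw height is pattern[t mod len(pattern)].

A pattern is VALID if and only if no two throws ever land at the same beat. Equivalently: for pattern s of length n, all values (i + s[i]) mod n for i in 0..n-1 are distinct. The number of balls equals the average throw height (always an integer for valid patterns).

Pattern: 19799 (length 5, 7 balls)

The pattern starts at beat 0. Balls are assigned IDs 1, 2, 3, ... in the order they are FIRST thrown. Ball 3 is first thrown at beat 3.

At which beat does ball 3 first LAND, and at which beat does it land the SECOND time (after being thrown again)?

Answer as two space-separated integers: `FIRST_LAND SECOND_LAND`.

Beat 0 (L): throw ball1 h=1 -> lands@1:R; in-air after throw: [b1@1:R]
Beat 1 (R): throw ball1 h=9 -> lands@10:L; in-air after throw: [b1@10:L]
Beat 2 (L): throw ball2 h=7 -> lands@9:R; in-air after throw: [b2@9:R b1@10:L]
Beat 3 (R): throw ball3 h=9 -> lands@12:L; in-air after throw: [b2@9:R b1@10:L b3@12:L]
Beat 4 (L): throw ball4 h=9 -> lands@13:R; in-air after throw: [b2@9:R b1@10:L b3@12:L b4@13:R]
Beat 5 (R): throw ball5 h=1 -> lands@6:L; in-air after throw: [b5@6:L b2@9:R b1@10:L b3@12:L b4@13:R]
Beat 6 (L): throw ball5 h=9 -> lands@15:R; in-air after throw: [b2@9:R b1@10:L b3@12:L b4@13:R b5@15:R]
Beat 7 (R): throw ball6 h=7 -> lands@14:L; in-air after throw: [b2@9:R b1@10:L b3@12:L b4@13:R b6@14:L b5@15:R]
Beat 8 (L): throw ball7 h=9 -> lands@17:R; in-air after throw: [b2@9:R b1@10:L b3@12:L b4@13:R b6@14:L b5@15:R b7@17:R]
Beat 9 (R): throw ball2 h=9 -> lands@18:L; in-air after throw: [b1@10:L b3@12:L b4@13:R b6@14:L b5@15:R b7@17:R b2@18:L]
Beat 10 (L): throw ball1 h=1 -> lands@11:R; in-air after throw: [b1@11:R b3@12:L b4@13:R b6@14:L b5@15:R b7@17:R b2@18:L]
Beat 11 (R): throw ball1 h=9 -> lands@20:L; in-air after throw: [b3@12:L b4@13:R b6@14:L b5@15:R b7@17:R b2@18:L b1@20:L]
Beat 12 (L): throw ball3 h=7 -> lands@19:R; in-air after throw: [b4@13:R b6@14:L b5@15:R b7@17:R b2@18:L b3@19:R b1@20:L]
Beat 13 (R): throw ball4 h=9 -> lands@22:L; in-air after throw: [b6@14:L b5@15:R b7@17:R b2@18:L b3@19:R b1@20:L b4@22:L]
Beat 14 (L): throw ball6 h=9 -> lands@23:R; in-air after throw: [b5@15:R b7@17:R b2@18:L b3@19:R b1@20:L b4@22:L b6@23:R]
Beat 15 (R): throw ball5 h=1 -> lands@16:L; in-air after throw: [b5@16:L b7@17:R b2@18:L b3@19:R b1@20:L b4@22:L b6@23:R]
Beat 16 (L): throw ball5 h=9 -> lands@25:R; in-air after throw: [b7@17:R b2@18:L b3@19:R b1@20:L b4@22:L b6@23:R b5@25:R]
Ball 3: thrown@3 h=9 -> first land @12; rethrown@12 h=7 -> second land @19

Answer: 12 19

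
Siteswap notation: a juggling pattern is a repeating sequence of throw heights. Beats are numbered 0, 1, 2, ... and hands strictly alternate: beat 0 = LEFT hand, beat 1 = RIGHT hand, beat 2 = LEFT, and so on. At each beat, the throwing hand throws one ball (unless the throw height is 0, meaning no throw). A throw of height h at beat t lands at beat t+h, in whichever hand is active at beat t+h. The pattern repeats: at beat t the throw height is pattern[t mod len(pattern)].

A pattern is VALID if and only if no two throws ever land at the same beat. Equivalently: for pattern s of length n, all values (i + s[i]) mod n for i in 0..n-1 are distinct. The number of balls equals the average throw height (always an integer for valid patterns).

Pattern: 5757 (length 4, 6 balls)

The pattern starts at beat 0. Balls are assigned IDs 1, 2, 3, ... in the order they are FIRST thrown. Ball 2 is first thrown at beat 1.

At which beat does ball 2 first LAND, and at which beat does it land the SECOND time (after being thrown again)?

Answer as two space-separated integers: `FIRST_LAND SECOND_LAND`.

Answer: 8 13

Derivation:
Beat 0 (L): throw ball1 h=5 -> lands@5:R; in-air after throw: [b1@5:R]
Beat 1 (R): throw ball2 h=7 -> lands@8:L; in-air after throw: [b1@5:R b2@8:L]
Beat 2 (L): throw ball3 h=5 -> lands@7:R; in-air after throw: [b1@5:R b3@7:R b2@8:L]
Beat 3 (R): throw ball4 h=7 -> lands@10:L; in-air after throw: [b1@5:R b3@7:R b2@8:L b4@10:L]
Beat 4 (L): throw ball5 h=5 -> lands@9:R; in-air after throw: [b1@5:R b3@7:R b2@8:L b5@9:R b4@10:L]
Beat 5 (R): throw ball1 h=7 -> lands@12:L; in-air after throw: [b3@7:R b2@8:L b5@9:R b4@10:L b1@12:L]
Beat 6 (L): throw ball6 h=5 -> lands@11:R; in-air after throw: [b3@7:R b2@8:L b5@9:R b4@10:L b6@11:R b1@12:L]
Beat 7 (R): throw ball3 h=7 -> lands@14:L; in-air after throw: [b2@8:L b5@9:R b4@10:L b6@11:R b1@12:L b3@14:L]
Beat 8 (L): throw ball2 h=5 -> lands@13:R; in-air after throw: [b5@9:R b4@10:L b6@11:R b1@12:L b2@13:R b3@14:L]
Beat 9 (R): throw ball5 h=7 -> lands@16:L; in-air after throw: [b4@10:L b6@11:R b1@12:L b2@13:R b3@14:L b5@16:L]
Beat 10 (L): throw ball4 h=5 -> lands@15:R; in-air after throw: [b6@11:R b1@12:L b2@13:R b3@14:L b4@15:R b5@16:L]
Beat 11 (R): throw ball6 h=7 -> lands@18:L; in-air after throw: [b1@12:L b2@13:R b3@14:L b4@15:R b5@16:L b6@18:L]
Beat 12 (L): throw ball1 h=5 -> lands@17:R; in-air after throw: [b2@13:R b3@14:L b4@15:R b5@16:L b1@17:R b6@18:L]
Beat 13 (R): throw ball2 h=7 -> lands@20:L; in-air after throw: [b3@14:L b4@15:R b5@16:L b1@17:R b6@18:L b2@20:L]
Ball 2: thrown@1 h=7 -> first land @8; rethrown@8 h=5 -> second land @13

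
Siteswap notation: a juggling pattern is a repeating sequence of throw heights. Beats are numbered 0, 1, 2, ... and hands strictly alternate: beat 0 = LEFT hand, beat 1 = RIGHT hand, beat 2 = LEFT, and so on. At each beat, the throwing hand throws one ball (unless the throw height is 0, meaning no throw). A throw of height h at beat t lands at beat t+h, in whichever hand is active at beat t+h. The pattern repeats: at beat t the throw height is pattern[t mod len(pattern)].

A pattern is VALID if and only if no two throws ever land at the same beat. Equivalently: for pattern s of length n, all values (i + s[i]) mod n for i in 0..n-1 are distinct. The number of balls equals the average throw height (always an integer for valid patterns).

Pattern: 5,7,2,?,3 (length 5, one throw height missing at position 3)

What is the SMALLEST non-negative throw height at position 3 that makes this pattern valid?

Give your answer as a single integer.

i=0: (0 + 5) mod 5 = 0
i=1: (1 + 7) mod 5 = 3
i=2: (2 + 2) mod 5 = 4
i=3: s[i]=? (unknown)
i=4: (4 + 3) mod 5 = 2
Known residues: [0, 2, 3, 4]; need a permutation of 0..4, so missing residue r = 1
Need (3 + s) mod 5 = 1; smallest s = (1 - 3) mod 5 = 3

Answer: 3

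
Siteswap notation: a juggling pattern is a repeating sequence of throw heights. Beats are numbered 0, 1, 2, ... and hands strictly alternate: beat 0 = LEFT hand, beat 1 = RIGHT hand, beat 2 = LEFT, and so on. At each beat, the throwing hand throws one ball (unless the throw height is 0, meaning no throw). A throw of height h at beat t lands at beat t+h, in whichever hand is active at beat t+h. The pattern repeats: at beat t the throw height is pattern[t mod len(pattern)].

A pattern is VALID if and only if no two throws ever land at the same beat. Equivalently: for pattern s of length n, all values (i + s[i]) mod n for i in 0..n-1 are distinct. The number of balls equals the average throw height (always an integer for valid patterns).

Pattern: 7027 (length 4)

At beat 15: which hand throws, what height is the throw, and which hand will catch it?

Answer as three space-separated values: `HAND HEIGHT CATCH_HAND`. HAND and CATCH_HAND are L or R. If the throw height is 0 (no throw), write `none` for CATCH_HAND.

Answer: R 7 L

Derivation:
Beat 15: 15 mod 2 = 1, so hand = R
Throw height = pattern[15 mod 4] = pattern[3] = 7
Lands at beat 15+7=22, 22 mod 2 = 0, so catch hand = L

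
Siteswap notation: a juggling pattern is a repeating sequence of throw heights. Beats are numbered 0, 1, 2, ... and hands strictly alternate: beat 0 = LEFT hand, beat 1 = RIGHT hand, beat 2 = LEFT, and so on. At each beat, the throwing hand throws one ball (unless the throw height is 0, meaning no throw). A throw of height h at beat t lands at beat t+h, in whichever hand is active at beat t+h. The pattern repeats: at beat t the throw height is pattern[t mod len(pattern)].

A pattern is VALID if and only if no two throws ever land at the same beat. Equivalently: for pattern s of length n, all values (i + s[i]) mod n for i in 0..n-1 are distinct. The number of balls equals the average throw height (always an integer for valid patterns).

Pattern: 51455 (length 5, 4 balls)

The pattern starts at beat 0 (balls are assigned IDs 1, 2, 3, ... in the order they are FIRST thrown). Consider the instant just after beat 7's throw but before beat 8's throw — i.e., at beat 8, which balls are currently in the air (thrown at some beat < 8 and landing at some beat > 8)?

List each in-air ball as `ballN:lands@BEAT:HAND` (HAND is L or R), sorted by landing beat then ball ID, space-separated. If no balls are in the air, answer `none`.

Beat 0 (L): throw ball1 h=5 -> lands@5:R; in-air after throw: [b1@5:R]
Beat 1 (R): throw ball2 h=1 -> lands@2:L; in-air after throw: [b2@2:L b1@5:R]
Beat 2 (L): throw ball2 h=4 -> lands@6:L; in-air after throw: [b1@5:R b2@6:L]
Beat 3 (R): throw ball3 h=5 -> lands@8:L; in-air after throw: [b1@5:R b2@6:L b3@8:L]
Beat 4 (L): throw ball4 h=5 -> lands@9:R; in-air after throw: [b1@5:R b2@6:L b3@8:L b4@9:R]
Beat 5 (R): throw ball1 h=5 -> lands@10:L; in-air after throw: [b2@6:L b3@8:L b4@9:R b1@10:L]
Beat 6 (L): throw ball2 h=1 -> lands@7:R; in-air after throw: [b2@7:R b3@8:L b4@9:R b1@10:L]
Beat 7 (R): throw ball2 h=4 -> lands@11:R; in-air after throw: [b3@8:L b4@9:R b1@10:L b2@11:R]
Beat 8 (L): throw ball3 h=5 -> lands@13:R; in-air after throw: [b4@9:R b1@10:L b2@11:R b3@13:R]

Answer: ball4:lands@9:R ball1:lands@10:L ball2:lands@11:R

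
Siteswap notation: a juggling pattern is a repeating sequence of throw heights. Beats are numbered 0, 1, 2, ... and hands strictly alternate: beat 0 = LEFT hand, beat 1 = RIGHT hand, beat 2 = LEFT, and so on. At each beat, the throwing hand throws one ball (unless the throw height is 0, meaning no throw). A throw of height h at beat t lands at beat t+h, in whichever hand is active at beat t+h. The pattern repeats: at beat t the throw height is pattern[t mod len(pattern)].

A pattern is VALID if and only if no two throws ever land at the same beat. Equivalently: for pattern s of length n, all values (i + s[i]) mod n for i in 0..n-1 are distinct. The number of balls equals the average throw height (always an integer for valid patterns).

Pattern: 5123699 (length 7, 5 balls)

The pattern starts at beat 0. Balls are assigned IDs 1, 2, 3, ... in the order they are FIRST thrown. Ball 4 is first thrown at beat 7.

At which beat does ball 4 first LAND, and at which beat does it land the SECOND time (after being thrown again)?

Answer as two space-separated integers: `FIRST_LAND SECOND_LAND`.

Beat 0 (L): throw ball1 h=5 -> lands@5:R; in-air after throw: [b1@5:R]
Beat 1 (R): throw ball2 h=1 -> lands@2:L; in-air after throw: [b2@2:L b1@5:R]
Beat 2 (L): throw ball2 h=2 -> lands@4:L; in-air after throw: [b2@4:L b1@5:R]
Beat 3 (R): throw ball3 h=3 -> lands@6:L; in-air after throw: [b2@4:L b1@5:R b3@6:L]
Beat 4 (L): throw ball2 h=6 -> lands@10:L; in-air after throw: [b1@5:R b3@6:L b2@10:L]
Beat 5 (R): throw ball1 h=9 -> lands@14:L; in-air after throw: [b3@6:L b2@10:L b1@14:L]
Beat 6 (L): throw ball3 h=9 -> lands@15:R; in-air after throw: [b2@10:L b1@14:L b3@15:R]
Beat 7 (R): throw ball4 h=5 -> lands@12:L; in-air after throw: [b2@10:L b4@12:L b1@14:L b3@15:R]
Beat 8 (L): throw ball5 h=1 -> lands@9:R; in-air after throw: [b5@9:R b2@10:L b4@12:L b1@14:L b3@15:R]
Beat 9 (R): throw ball5 h=2 -> lands@11:R; in-air after throw: [b2@10:L b5@11:R b4@12:L b1@14:L b3@15:R]
Beat 10 (L): throw ball2 h=3 -> lands@13:R; in-air after throw: [b5@11:R b4@12:L b2@13:R b1@14:L b3@15:R]
Beat 11 (R): throw ball5 h=6 -> lands@17:R; in-air after throw: [b4@12:L b2@13:R b1@14:L b3@15:R b5@17:R]
Beat 12 (L): throw ball4 h=9 -> lands@21:R; in-air after throw: [b2@13:R b1@14:L b3@15:R b5@17:R b4@21:R]
Ball 4: thrown@7 h=5 -> first land @12; rethrown@12 h=9 -> second land @21

Answer: 12 21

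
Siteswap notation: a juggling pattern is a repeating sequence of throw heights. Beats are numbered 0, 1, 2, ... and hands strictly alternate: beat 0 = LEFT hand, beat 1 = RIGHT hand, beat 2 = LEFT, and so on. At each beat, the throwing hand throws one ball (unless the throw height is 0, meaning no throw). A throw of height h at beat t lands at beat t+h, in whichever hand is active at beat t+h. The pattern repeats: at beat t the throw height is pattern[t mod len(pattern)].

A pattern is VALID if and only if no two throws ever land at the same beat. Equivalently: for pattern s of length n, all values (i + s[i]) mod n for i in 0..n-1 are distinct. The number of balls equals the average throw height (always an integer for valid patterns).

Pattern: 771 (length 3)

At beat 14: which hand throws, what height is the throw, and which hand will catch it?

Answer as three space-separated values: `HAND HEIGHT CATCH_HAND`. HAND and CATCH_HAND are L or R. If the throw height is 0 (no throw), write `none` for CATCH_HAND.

Beat 14: 14 mod 2 = 0, so hand = L
Throw height = pattern[14 mod 3] = pattern[2] = 1
Lands at beat 14+1=15, 15 mod 2 = 1, so catch hand = R

Answer: L 1 R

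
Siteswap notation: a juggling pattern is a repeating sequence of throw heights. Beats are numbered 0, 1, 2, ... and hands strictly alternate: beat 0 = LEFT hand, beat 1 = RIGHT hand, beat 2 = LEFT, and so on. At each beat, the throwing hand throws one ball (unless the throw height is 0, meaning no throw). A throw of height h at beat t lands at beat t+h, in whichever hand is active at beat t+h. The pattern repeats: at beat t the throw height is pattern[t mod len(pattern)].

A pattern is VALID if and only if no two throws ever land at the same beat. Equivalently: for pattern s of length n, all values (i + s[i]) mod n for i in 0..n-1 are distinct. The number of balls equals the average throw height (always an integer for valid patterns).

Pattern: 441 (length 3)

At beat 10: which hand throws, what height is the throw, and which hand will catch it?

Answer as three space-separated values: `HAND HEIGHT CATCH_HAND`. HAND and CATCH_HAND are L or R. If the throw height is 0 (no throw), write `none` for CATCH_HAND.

Beat 10: 10 mod 2 = 0, so hand = L
Throw height = pattern[10 mod 3] = pattern[1] = 4
Lands at beat 10+4=14, 14 mod 2 = 0, so catch hand = L

Answer: L 4 L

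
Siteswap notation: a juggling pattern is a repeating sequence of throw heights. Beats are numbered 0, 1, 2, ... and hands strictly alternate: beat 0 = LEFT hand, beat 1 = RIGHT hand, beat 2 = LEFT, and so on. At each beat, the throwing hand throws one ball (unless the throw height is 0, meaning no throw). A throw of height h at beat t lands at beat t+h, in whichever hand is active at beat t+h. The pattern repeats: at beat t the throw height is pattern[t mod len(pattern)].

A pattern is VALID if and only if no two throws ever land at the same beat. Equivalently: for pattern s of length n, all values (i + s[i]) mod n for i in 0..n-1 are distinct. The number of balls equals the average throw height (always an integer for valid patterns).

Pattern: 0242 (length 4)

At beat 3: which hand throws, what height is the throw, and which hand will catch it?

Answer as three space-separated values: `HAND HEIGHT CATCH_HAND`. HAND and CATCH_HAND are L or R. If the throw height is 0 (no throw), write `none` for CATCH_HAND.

Answer: R 2 R

Derivation:
Beat 3: 3 mod 2 = 1, so hand = R
Throw height = pattern[3 mod 4] = pattern[3] = 2
Lands at beat 3+2=5, 5 mod 2 = 1, so catch hand = R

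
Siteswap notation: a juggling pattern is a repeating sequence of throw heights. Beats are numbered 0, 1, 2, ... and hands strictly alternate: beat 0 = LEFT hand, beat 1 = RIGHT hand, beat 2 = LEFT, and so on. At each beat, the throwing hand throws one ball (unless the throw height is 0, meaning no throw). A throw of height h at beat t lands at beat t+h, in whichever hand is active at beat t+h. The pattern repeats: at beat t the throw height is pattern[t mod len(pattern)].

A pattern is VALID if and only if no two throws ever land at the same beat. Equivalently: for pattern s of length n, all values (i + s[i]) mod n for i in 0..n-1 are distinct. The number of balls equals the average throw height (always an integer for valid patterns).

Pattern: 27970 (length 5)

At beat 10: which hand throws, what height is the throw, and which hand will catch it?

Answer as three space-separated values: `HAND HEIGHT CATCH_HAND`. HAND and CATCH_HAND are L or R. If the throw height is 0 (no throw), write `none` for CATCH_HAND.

Answer: L 2 L

Derivation:
Beat 10: 10 mod 2 = 0, so hand = L
Throw height = pattern[10 mod 5] = pattern[0] = 2
Lands at beat 10+2=12, 12 mod 2 = 0, so catch hand = L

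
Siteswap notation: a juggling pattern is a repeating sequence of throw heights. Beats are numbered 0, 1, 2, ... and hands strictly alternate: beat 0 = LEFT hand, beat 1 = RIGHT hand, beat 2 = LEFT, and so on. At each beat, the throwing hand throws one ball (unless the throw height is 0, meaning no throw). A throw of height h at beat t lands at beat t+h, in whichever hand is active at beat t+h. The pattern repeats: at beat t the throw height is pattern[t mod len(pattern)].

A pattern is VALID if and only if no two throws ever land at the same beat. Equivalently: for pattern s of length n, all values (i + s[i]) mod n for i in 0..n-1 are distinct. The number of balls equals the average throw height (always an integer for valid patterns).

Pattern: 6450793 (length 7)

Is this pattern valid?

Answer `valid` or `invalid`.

i=0: (i + s[i]) mod n = (0 + 6) mod 7 = 6
i=1: (i + s[i]) mod n = (1 + 4) mod 7 = 5
i=2: (i + s[i]) mod n = (2 + 5) mod 7 = 0
i=3: (i + s[i]) mod n = (3 + 0) mod 7 = 3
i=4: (i + s[i]) mod n = (4 + 7) mod 7 = 4
i=5: (i + s[i]) mod n = (5 + 9) mod 7 = 0
i=6: (i + s[i]) mod n = (6 + 3) mod 7 = 2
Residues: [6, 5, 0, 3, 4, 0, 2], distinct: False

Answer: invalid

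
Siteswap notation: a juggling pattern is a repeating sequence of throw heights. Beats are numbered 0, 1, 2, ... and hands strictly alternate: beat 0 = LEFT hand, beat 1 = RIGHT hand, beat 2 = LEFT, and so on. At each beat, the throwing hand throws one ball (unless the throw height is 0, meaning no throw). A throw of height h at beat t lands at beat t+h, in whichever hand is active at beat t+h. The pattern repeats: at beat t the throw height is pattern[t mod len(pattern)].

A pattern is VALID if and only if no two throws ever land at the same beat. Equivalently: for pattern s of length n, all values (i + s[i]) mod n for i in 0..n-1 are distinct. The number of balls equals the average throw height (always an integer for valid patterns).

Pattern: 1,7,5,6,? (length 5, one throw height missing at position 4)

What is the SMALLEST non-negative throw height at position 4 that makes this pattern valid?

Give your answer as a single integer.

i=0: (0 + 1) mod 5 = 1
i=1: (1 + 7) mod 5 = 3
i=2: (2 + 5) mod 5 = 2
i=3: (3 + 6) mod 5 = 4
i=4: s[i]=? (unknown)
Known residues: [1, 2, 3, 4]; need a permutation of 0..4, so missing residue r = 0
Need (4 + s) mod 5 = 0; smallest s = (0 - 4) mod 5 = 1

Answer: 1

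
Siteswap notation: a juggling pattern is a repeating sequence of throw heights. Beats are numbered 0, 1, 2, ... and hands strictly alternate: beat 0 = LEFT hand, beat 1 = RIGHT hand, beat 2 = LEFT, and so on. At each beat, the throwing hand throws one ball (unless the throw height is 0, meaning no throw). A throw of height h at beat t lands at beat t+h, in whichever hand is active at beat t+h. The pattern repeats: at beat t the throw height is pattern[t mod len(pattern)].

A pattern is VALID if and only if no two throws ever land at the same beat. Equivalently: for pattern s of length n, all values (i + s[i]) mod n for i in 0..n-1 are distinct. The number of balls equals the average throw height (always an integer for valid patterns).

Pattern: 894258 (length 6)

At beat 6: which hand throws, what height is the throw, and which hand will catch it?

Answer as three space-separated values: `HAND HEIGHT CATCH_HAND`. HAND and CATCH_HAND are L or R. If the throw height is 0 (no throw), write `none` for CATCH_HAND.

Answer: L 8 L

Derivation:
Beat 6: 6 mod 2 = 0, so hand = L
Throw height = pattern[6 mod 6] = pattern[0] = 8
Lands at beat 6+8=14, 14 mod 2 = 0, so catch hand = L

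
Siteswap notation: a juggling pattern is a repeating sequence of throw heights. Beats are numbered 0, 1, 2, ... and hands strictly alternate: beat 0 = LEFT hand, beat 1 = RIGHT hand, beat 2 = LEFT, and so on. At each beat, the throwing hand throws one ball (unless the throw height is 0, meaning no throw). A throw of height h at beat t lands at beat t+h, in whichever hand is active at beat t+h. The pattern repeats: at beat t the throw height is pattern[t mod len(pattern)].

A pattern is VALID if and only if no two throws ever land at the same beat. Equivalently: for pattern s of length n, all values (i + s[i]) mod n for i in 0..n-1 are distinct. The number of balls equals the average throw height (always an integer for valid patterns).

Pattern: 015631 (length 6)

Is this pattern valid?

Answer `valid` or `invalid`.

i=0: (i + s[i]) mod n = (0 + 0) mod 6 = 0
i=1: (i + s[i]) mod n = (1 + 1) mod 6 = 2
i=2: (i + s[i]) mod n = (2 + 5) mod 6 = 1
i=3: (i + s[i]) mod n = (3 + 6) mod 6 = 3
i=4: (i + s[i]) mod n = (4 + 3) mod 6 = 1
i=5: (i + s[i]) mod n = (5 + 1) mod 6 = 0
Residues: [0, 2, 1, 3, 1, 0], distinct: False

Answer: invalid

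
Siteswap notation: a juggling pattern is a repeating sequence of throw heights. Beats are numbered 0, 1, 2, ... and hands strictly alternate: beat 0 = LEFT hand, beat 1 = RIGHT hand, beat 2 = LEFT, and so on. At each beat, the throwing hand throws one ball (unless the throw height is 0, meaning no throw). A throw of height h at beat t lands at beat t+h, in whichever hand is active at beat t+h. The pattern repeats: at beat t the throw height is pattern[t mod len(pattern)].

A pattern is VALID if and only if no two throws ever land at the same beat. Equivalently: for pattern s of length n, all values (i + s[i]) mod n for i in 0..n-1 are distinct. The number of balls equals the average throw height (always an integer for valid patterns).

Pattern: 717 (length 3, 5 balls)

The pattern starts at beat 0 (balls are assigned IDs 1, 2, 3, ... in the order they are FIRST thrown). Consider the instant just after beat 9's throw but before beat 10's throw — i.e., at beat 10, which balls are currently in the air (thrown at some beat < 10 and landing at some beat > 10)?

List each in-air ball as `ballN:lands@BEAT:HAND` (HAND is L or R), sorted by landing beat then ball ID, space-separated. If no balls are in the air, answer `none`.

Answer: ball4:lands@12:L ball5:lands@13:R ball1:lands@15:R ball2:lands@16:L

Derivation:
Beat 0 (L): throw ball1 h=7 -> lands@7:R; in-air after throw: [b1@7:R]
Beat 1 (R): throw ball2 h=1 -> lands@2:L; in-air after throw: [b2@2:L b1@7:R]
Beat 2 (L): throw ball2 h=7 -> lands@9:R; in-air after throw: [b1@7:R b2@9:R]
Beat 3 (R): throw ball3 h=7 -> lands@10:L; in-air after throw: [b1@7:R b2@9:R b3@10:L]
Beat 4 (L): throw ball4 h=1 -> lands@5:R; in-air after throw: [b4@5:R b1@7:R b2@9:R b3@10:L]
Beat 5 (R): throw ball4 h=7 -> lands@12:L; in-air after throw: [b1@7:R b2@9:R b3@10:L b4@12:L]
Beat 6 (L): throw ball5 h=7 -> lands@13:R; in-air after throw: [b1@7:R b2@9:R b3@10:L b4@12:L b5@13:R]
Beat 7 (R): throw ball1 h=1 -> lands@8:L; in-air after throw: [b1@8:L b2@9:R b3@10:L b4@12:L b5@13:R]
Beat 8 (L): throw ball1 h=7 -> lands@15:R; in-air after throw: [b2@9:R b3@10:L b4@12:L b5@13:R b1@15:R]
Beat 9 (R): throw ball2 h=7 -> lands@16:L; in-air after throw: [b3@10:L b4@12:L b5@13:R b1@15:R b2@16:L]
Beat 10 (L): throw ball3 h=1 -> lands@11:R; in-air after throw: [b3@11:R b4@12:L b5@13:R b1@15:R b2@16:L]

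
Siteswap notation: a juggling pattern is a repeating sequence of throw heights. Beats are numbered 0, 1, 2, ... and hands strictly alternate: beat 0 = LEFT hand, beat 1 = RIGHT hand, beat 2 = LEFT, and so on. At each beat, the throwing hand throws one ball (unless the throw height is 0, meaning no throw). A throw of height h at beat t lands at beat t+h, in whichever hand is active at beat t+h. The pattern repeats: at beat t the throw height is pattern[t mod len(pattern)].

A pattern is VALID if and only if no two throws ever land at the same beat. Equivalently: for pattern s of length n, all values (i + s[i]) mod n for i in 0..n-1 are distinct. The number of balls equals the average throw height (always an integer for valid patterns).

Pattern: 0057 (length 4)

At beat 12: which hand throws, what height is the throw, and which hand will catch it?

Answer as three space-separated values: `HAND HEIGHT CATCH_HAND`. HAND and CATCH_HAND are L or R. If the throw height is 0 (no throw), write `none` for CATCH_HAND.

Beat 12: 12 mod 2 = 0, so hand = L
Throw height = pattern[12 mod 4] = pattern[0] = 0

Answer: L 0 none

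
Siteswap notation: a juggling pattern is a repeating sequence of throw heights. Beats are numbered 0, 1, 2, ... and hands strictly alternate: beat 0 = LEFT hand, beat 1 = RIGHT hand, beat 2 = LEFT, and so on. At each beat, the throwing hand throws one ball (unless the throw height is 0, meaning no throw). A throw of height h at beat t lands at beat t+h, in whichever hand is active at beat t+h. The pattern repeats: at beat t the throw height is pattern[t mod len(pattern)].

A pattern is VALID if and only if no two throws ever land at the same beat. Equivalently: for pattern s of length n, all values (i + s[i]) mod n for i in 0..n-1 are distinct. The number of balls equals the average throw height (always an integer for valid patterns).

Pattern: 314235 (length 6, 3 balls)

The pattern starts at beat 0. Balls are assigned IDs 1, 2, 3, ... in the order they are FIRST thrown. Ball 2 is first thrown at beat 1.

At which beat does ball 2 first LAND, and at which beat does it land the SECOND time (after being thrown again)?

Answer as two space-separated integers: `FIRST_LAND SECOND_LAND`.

Beat 0 (L): throw ball1 h=3 -> lands@3:R; in-air after throw: [b1@3:R]
Beat 1 (R): throw ball2 h=1 -> lands@2:L; in-air after throw: [b2@2:L b1@3:R]
Beat 2 (L): throw ball2 h=4 -> lands@6:L; in-air after throw: [b1@3:R b2@6:L]
Beat 3 (R): throw ball1 h=2 -> lands@5:R; in-air after throw: [b1@5:R b2@6:L]
Beat 4 (L): throw ball3 h=3 -> lands@7:R; in-air after throw: [b1@5:R b2@6:L b3@7:R]
Beat 5 (R): throw ball1 h=5 -> lands@10:L; in-air after throw: [b2@6:L b3@7:R b1@10:L]
Beat 6 (L): throw ball2 h=3 -> lands@9:R; in-air after throw: [b3@7:R b2@9:R b1@10:L]
Ball 2: thrown@1 h=1 -> first land @2; rethrown@2 h=4 -> second land @6

Answer: 2 6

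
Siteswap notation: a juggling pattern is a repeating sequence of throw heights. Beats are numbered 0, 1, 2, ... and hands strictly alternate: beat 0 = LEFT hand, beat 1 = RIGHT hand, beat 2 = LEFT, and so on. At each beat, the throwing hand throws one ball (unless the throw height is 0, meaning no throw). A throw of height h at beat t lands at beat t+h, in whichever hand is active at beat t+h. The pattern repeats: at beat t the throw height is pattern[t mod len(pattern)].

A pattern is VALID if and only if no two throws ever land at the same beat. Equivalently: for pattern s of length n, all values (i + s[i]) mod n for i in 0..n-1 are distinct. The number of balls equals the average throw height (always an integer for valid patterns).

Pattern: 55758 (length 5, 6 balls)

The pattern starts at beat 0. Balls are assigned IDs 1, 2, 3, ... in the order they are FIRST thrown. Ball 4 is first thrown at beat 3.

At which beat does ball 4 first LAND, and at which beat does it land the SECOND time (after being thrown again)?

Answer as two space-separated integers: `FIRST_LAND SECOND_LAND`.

Beat 0 (L): throw ball1 h=5 -> lands@5:R; in-air after throw: [b1@5:R]
Beat 1 (R): throw ball2 h=5 -> lands@6:L; in-air after throw: [b1@5:R b2@6:L]
Beat 2 (L): throw ball3 h=7 -> lands@9:R; in-air after throw: [b1@5:R b2@6:L b3@9:R]
Beat 3 (R): throw ball4 h=5 -> lands@8:L; in-air after throw: [b1@5:R b2@6:L b4@8:L b3@9:R]
Beat 4 (L): throw ball5 h=8 -> lands@12:L; in-air after throw: [b1@5:R b2@6:L b4@8:L b3@9:R b5@12:L]
Beat 5 (R): throw ball1 h=5 -> lands@10:L; in-air after throw: [b2@6:L b4@8:L b3@9:R b1@10:L b5@12:L]
Beat 6 (L): throw ball2 h=5 -> lands@11:R; in-air after throw: [b4@8:L b3@9:R b1@10:L b2@11:R b5@12:L]
Beat 7 (R): throw ball6 h=7 -> lands@14:L; in-air after throw: [b4@8:L b3@9:R b1@10:L b2@11:R b5@12:L b6@14:L]
Beat 8 (L): throw ball4 h=5 -> lands@13:R; in-air after throw: [b3@9:R b1@10:L b2@11:R b5@12:L b4@13:R b6@14:L]
Beat 9 (R): throw ball3 h=8 -> lands@17:R; in-air after throw: [b1@10:L b2@11:R b5@12:L b4@13:R b6@14:L b3@17:R]
Beat 10 (L): throw ball1 h=5 -> lands@15:R; in-air after throw: [b2@11:R b5@12:L b4@13:R b6@14:L b1@15:R b3@17:R]
Beat 11 (R): throw ball2 h=5 -> lands@16:L; in-air after throw: [b5@12:L b4@13:R b6@14:L b1@15:R b2@16:L b3@17:R]
Beat 12 (L): throw ball5 h=7 -> lands@19:R; in-air after throw: [b4@13:R b6@14:L b1@15:R b2@16:L b3@17:R b5@19:R]
Beat 13 (R): throw ball4 h=5 -> lands@18:L; in-air after throw: [b6@14:L b1@15:R b2@16:L b3@17:R b4@18:L b5@19:R]
Ball 4: thrown@3 h=5 -> first land @8; rethrown@8 h=5 -> second land @13

Answer: 8 13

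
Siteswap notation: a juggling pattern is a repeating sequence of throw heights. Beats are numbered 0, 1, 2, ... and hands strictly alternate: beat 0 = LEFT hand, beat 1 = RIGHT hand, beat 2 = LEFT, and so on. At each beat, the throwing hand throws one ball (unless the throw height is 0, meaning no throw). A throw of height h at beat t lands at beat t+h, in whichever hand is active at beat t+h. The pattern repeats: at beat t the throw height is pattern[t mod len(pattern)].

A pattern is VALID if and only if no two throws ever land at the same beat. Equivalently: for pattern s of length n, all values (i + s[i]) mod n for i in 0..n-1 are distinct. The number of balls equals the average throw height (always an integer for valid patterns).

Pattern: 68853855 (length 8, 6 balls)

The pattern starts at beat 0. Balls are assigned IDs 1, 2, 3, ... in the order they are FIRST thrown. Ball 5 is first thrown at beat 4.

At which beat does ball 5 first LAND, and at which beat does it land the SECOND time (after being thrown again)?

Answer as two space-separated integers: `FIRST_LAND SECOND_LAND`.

Answer: 7 12

Derivation:
Beat 0 (L): throw ball1 h=6 -> lands@6:L; in-air after throw: [b1@6:L]
Beat 1 (R): throw ball2 h=8 -> lands@9:R; in-air after throw: [b1@6:L b2@9:R]
Beat 2 (L): throw ball3 h=8 -> lands@10:L; in-air after throw: [b1@6:L b2@9:R b3@10:L]
Beat 3 (R): throw ball4 h=5 -> lands@8:L; in-air after throw: [b1@6:L b4@8:L b2@9:R b3@10:L]
Beat 4 (L): throw ball5 h=3 -> lands@7:R; in-air after throw: [b1@6:L b5@7:R b4@8:L b2@9:R b3@10:L]
Beat 5 (R): throw ball6 h=8 -> lands@13:R; in-air after throw: [b1@6:L b5@7:R b4@8:L b2@9:R b3@10:L b6@13:R]
Beat 6 (L): throw ball1 h=5 -> lands@11:R; in-air after throw: [b5@7:R b4@8:L b2@9:R b3@10:L b1@11:R b6@13:R]
Beat 7 (R): throw ball5 h=5 -> lands@12:L; in-air after throw: [b4@8:L b2@9:R b3@10:L b1@11:R b5@12:L b6@13:R]
Beat 8 (L): throw ball4 h=6 -> lands@14:L; in-air after throw: [b2@9:R b3@10:L b1@11:R b5@12:L b6@13:R b4@14:L]
Beat 9 (R): throw ball2 h=8 -> lands@17:R; in-air after throw: [b3@10:L b1@11:R b5@12:L b6@13:R b4@14:L b2@17:R]
Beat 10 (L): throw ball3 h=8 -> lands@18:L; in-air after throw: [b1@11:R b5@12:L b6@13:R b4@14:L b2@17:R b3@18:L]
Beat 11 (R): throw ball1 h=5 -> lands@16:L; in-air after throw: [b5@12:L b6@13:R b4@14:L b1@16:L b2@17:R b3@18:L]
Beat 12 (L): throw ball5 h=3 -> lands@15:R; in-air after throw: [b6@13:R b4@14:L b5@15:R b1@16:L b2@17:R b3@18:L]
Ball 5: thrown@4 h=3 -> first land @7; rethrown@7 h=5 -> second land @12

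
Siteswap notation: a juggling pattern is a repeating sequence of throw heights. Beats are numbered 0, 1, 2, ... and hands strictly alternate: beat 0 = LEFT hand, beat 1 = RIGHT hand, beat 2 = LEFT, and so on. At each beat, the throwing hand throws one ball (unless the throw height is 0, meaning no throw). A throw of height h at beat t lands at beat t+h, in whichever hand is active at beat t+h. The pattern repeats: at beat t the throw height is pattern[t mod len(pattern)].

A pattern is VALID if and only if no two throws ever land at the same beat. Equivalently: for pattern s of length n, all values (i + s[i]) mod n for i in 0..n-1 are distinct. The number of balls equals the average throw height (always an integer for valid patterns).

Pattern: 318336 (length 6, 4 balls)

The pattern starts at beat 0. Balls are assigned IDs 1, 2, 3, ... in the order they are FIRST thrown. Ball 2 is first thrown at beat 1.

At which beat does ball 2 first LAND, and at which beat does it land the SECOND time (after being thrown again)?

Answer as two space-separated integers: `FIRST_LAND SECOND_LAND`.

Answer: 2 10

Derivation:
Beat 0 (L): throw ball1 h=3 -> lands@3:R; in-air after throw: [b1@3:R]
Beat 1 (R): throw ball2 h=1 -> lands@2:L; in-air after throw: [b2@2:L b1@3:R]
Beat 2 (L): throw ball2 h=8 -> lands@10:L; in-air after throw: [b1@3:R b2@10:L]
Beat 3 (R): throw ball1 h=3 -> lands@6:L; in-air after throw: [b1@6:L b2@10:L]
Beat 4 (L): throw ball3 h=3 -> lands@7:R; in-air after throw: [b1@6:L b3@7:R b2@10:L]
Beat 5 (R): throw ball4 h=6 -> lands@11:R; in-air after throw: [b1@6:L b3@7:R b2@10:L b4@11:R]
Beat 6 (L): throw ball1 h=3 -> lands@9:R; in-air after throw: [b3@7:R b1@9:R b2@10:L b4@11:R]
Beat 7 (R): throw ball3 h=1 -> lands@8:L; in-air after throw: [b3@8:L b1@9:R b2@10:L b4@11:R]
Beat 8 (L): throw ball3 h=8 -> lands@16:L; in-air after throw: [b1@9:R b2@10:L b4@11:R b3@16:L]
Beat 9 (R): throw ball1 h=3 -> lands@12:L; in-air after throw: [b2@10:L b4@11:R b1@12:L b3@16:L]
Beat 10 (L): throw ball2 h=3 -> lands@13:R; in-air after throw: [b4@11:R b1@12:L b2@13:R b3@16:L]
Ball 2: thrown@1 h=1 -> first land @2; rethrown@2 h=8 -> second land @10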